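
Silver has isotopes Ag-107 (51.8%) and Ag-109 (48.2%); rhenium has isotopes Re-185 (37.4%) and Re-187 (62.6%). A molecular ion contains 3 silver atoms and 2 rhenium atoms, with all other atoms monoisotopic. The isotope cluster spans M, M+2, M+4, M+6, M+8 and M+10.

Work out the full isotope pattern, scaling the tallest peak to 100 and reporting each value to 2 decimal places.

5.77 : 35.44 : 85.12 : 100.00 : 57.58 : 13.03

Silver pattern (n=3): 0.13899183 : 0.3879965 : 0.3610315 : 0.11198017
Rhenium pattern (n=2): 0.139876 : 0.468248 : 0.391876
Convolve the two distributions (both contribute in 2-u steps):
  M: 0.13899183×0.139876 = 0.019442
  M+2: 0.13899183×0.468248 + 0.3879965×0.139876 = 0.119354
  M+4: 0.13899183×0.391876 + 0.3879965×0.468248 + 0.3610315×0.139876 = 0.286646
  M+6: 0.3879965×0.391876 + 0.3610315×0.468248 + 0.11198017×0.139876 = 0.336762
  M+8: 0.3610315×0.391876 + 0.11198017×0.468248 = 0.193914
  M+10: 0.11198017×0.391876 = 0.043882
Scale to base peak (0.336762) = 100: 5.77 : 35.44 : 85.12 : 100.00 : 57.58 : 13.03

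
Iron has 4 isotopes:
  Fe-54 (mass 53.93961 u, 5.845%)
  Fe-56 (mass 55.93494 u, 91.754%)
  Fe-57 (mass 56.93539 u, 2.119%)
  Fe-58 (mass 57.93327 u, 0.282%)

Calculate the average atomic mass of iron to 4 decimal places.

55.8451 u

Weight each isotope mass by its fractional abundance: 0.05845 × 53.93961 + 0.91754 × 55.93494 + 0.02119 × 56.93539 + 0.00282 × 57.93327
= 3.152770 + 51.322545 + 1.206461 + 0.163372 = 55.845148 u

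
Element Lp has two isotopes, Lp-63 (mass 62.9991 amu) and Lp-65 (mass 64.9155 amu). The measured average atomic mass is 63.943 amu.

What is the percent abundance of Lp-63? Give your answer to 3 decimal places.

50.746%

Writing the weighted mean with unknown fraction x of Lp-63:
62.9991·x + 64.9155·(1 − x) = 63.943
(62.9991 − 64.9155)·x = 63.943 − 64.9155
x = -0.9725 / -1.9164 = 0.50746 → 50.746% Lp-63, 49.254% Lp-65.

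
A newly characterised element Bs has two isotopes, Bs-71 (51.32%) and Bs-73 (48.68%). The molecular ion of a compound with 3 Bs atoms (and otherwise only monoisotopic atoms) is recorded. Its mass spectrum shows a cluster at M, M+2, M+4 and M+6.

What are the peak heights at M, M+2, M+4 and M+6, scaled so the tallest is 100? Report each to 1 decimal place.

35.1 : 100.0 : 94.9 : 30.0

Each Bs atom is independently Bs-71 (p = 0.5132) or Bs-73 (q = 0.4868); the cluster is the binomial expansion (p + q)^3.
P(M) = 0.5132^3 = 0.135164
P(M+2) = 3 × 0.5132^2 × 0.4868^1 = 0.384632
P(M+4) = 3 × 0.5132^1 × 0.4868^2 = 0.364846
P(M+6) = 0.4868^3 = 0.115359
The M+2 peak is largest (0.384632); scaling to 100 gives 35.1 : 100.0 : 94.9 : 30.0.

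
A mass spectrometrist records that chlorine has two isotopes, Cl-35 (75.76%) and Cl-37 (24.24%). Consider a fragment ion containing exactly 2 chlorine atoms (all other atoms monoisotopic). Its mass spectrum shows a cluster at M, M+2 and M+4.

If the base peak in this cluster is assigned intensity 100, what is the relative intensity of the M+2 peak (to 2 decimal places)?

Term probabilities: M 0.5740, M+2 0.3673, M+4 0.0588. Base peak = M.
P(M) = C(2,0) × 0.7576^2 × 0.2424^0 = 1 × 0.57395776 × 1.0000 = 0.573958 (base)
P(M+2) = C(2,1) × 0.7576^1 × 0.2424^1 = 2 × 0.7576 × 0.2424 = 0.367284
Relative intensity = 0.367284 / 0.573958 × 100 = 63.99

63.99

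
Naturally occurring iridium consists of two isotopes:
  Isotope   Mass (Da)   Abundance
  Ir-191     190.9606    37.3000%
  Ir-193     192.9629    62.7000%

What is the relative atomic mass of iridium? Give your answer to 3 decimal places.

Ar = Σ fᵢ·mᵢ = 0.373000 × 190.9606 + 0.627000 × 192.9629
= 71.22830 + 120.98774 = 192.21604 Da

192.216 Da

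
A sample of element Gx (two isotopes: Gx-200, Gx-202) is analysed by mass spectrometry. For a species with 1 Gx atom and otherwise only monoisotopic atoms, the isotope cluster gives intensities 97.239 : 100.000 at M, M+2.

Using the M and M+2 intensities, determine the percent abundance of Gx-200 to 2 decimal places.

If p is the fraction of Gx that is Gx-200, then I(M+2)/I(M) = [C(1,1)·p^0·(1−p)] / p^1 = 1·(1−p)/p = 100.000/97.239 = 1.0284
(1−p)/p = 1.0284/1 = 1.0284  ⇒  p = 1/(1 + 1.0284) = 0.4930
Gx-200: 49.30%, Gx-202: 50.70%.

49.30%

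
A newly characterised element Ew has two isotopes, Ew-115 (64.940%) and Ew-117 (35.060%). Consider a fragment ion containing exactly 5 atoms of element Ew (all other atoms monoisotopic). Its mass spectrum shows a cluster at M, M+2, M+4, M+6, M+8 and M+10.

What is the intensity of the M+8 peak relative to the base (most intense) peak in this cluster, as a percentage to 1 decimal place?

14.6%

(0.64940 + 0.35060)^5 gives M 0.1155, M+2 0.3118, M+4 0.3366, M+6 0.1817, M+8 0.0491, M+10 0.0053; the largest is M+4.
P(M+4) = C(5,2) × 0.64940^3 × 0.35060^2 = 10 × 0.2738652 × 0.12292036 = 0.336636 (base)
P(M+8) = C(5,4) × 0.64940^1 × 0.35060^4 = 5 × 0.6494 × 0.01510941 = 0.049060
Relative intensity = 0.049060 / 0.336636 × 100 = 14.6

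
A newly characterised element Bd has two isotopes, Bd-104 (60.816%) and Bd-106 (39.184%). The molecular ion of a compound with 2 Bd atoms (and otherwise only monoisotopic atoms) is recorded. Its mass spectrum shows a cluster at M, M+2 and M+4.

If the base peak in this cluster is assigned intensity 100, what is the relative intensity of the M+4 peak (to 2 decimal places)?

32.22

(0.60816 + 0.39184)^2 gives M 0.3699, M+2 0.4766, M+4 0.1535; the largest is M+2.
P(M+2) = C(2,1) × 0.60816^1 × 0.39184^1 = 2 × 0.60816 × 0.39184 = 0.476603 (base)
P(M+4) = C(2,2) × 0.60816^0 × 0.39184^2 = 1 × 1.0000 × 0.15353859 = 0.153539
Relative intensity = 0.153539 / 0.476603 × 100 = 32.22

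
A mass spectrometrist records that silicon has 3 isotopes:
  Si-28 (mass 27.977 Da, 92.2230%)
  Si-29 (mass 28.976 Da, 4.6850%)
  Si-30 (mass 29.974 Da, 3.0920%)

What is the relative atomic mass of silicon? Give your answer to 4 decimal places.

28.0856 Da

The abundance-weighted mean is 0.922230 × 27.977 + 0.046850 × 28.976 + 0.030920 × 29.974
= 25.80123 + 1.35753 + 0.92680 = 28.08556 Da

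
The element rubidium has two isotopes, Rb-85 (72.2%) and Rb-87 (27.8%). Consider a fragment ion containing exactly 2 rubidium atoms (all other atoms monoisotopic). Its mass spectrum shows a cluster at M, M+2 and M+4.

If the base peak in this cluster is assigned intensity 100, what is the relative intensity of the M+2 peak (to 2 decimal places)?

Binomial terms of (0.722 + 0.278)^2: M 0.5213, M+2 0.4014, M+4 0.0773 → M is the base peak.
P(M) = C(2,0) × 0.722^2 × 0.278^0 = 1 × 0.521284 × 1.0000 = 0.521284 (base)
P(M+2) = C(2,1) × 0.722^1 × 0.278^1 = 2 × 0.7220 × 0.2780 = 0.401432
Relative intensity = 0.401432 / 0.521284 × 100 = 77.01

77.01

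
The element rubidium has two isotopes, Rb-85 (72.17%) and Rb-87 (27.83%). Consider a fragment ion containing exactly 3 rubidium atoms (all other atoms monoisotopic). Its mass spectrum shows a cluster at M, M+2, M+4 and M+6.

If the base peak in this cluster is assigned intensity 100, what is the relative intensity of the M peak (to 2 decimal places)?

86.44

(0.7217 + 0.2783)^3 gives M 0.3759, M+2 0.4349, M+4 0.1677, M+6 0.0216; the largest is M+2.
P(M+2) = C(3,1) × 0.7217^2 × 0.2783^1 = 3 × 0.52085089 × 0.2783 = 0.434858 (base)
P(M) = C(3,0) × 0.7217^3 × 0.2783^0 = 1 × 0.37589809 × 1.0000 = 0.375898
Relative intensity = 0.375898 / 0.434858 × 100 = 86.44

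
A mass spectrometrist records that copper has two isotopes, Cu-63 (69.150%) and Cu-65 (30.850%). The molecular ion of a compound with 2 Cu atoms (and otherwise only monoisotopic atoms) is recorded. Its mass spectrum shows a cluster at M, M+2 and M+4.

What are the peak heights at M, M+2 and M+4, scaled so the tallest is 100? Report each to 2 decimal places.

Each Cu atom is independently Cu-63 (p = 0.69150) or Cu-65 (q = 0.30850); the cluster is the binomial expansion (p + q)^2.
P(M) = 0.69150^2 = 0.478172
P(M+2) = 2 × 0.69150^1 × 0.30850^1 = 0.426656
P(M+4) = 0.30850^2 = 0.095172
The M peak is largest (0.478172); scaling to 100 gives 100.00 : 89.23 : 19.90.

100.00 : 89.23 : 19.90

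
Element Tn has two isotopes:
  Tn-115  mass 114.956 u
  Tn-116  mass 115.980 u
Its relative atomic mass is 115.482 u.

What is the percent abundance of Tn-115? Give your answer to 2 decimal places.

Let x be the fractional abundance of Tn-115; then Tn-116 has abundance 1 − x.
114.956·x + 115.980·(1 − x) = 115.482
(114.956 − 115.980)·x = 115.482 − 115.980
x = -0.498 / -1.024 = 0.48633 → 48.63% Tn-115, 51.37% Tn-116.

48.63%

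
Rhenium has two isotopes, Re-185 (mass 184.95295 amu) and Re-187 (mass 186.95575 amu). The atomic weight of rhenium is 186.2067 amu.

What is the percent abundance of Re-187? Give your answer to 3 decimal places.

62.600%

With x = fraction of Re-185 (so Re-187 is 1 − x):
184.95295·x + 186.95575·(1 − x) = 186.2067
(184.95295 − 186.95575)·x = 186.2067 − 186.95575
x = -0.74905 / -2.00280 = 0.37400 → 37.400% Re-185, 62.600% Re-187.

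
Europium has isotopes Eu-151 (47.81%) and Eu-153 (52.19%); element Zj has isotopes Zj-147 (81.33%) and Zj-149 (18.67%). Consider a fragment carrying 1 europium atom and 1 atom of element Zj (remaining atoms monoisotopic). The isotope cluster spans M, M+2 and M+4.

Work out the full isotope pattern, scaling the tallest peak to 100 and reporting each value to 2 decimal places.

75.69 : 100.00 : 18.97

Europium pattern (n=1): 0.4781 : 0.5219
Element Zj pattern (n=1): 0.8133 : 0.1867
Convolve the two distributions (both contribute in 2-u steps):
  M: 0.4781×0.8133 = 0.388839
  M+2: 0.4781×0.1867 + 0.5219×0.8133 = 0.513723
  M+4: 0.5219×0.1867 = 0.097439
Scale to base peak (0.513723) = 100: 75.69 : 100.00 : 18.97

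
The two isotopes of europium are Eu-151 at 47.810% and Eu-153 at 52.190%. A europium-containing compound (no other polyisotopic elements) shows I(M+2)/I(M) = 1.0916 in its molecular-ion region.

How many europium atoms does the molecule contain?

1

The M+2/M ratio from n Eu atoms is n · q/p = n · 0.52190/0.47810.
n = 1.0916 × 0.47810/0.52190 = 1.00 ≈ 1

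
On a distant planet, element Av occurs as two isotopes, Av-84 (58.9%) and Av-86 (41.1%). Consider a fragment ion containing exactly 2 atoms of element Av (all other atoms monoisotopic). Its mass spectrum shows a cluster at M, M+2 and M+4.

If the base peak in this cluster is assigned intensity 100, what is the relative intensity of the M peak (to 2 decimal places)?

(0.589 + 0.411)^2 gives M 0.3469, M+2 0.4842, M+4 0.1689; the largest is M+2.
P(M+2) = C(2,1) × 0.589^1 × 0.411^1 = 2 × 0.5890 × 0.4110 = 0.484158 (base)
P(M) = C(2,0) × 0.589^2 × 0.411^0 = 1 × 0.346921 × 1.0000 = 0.346921
Relative intensity = 0.346921 / 0.484158 × 100 = 71.65

71.65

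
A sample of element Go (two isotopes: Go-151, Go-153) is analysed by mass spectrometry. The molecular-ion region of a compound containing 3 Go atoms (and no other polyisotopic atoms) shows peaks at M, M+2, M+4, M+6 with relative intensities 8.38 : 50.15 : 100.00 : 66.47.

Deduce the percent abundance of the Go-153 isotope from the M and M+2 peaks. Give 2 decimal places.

Let p = fractional abundance of Go-151. I(M+2)/I(M) = [C(3,1)·p^2·(1−p)] / p^3 = 3·(1−p)/p = 50.15/8.38 = 5.9845
(1−p)/p = 5.9845/3 = 1.9948  ⇒  p = 1/(1 + 1.9948) = 0.3339
Go-151: 33.39%, Go-153: 66.61%.

66.61%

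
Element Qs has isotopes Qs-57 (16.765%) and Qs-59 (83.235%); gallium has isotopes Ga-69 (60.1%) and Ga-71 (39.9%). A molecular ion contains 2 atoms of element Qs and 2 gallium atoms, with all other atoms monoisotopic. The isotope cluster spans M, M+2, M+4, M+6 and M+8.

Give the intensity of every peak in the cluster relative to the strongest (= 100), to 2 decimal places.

Element Qs pattern (n=2): 0.02810652 : 0.27908696 : 0.69280652
Gallium pattern (n=2): 0.361201 : 0.479598 : 0.159201
Convolve the two distributions (both contribute in 2-u steps):
  M: 0.02810652×0.361201 = 0.010152
  M+2: 0.02810652×0.479598 + 0.27908696×0.361201 = 0.114286
  M+4: 0.02810652×0.159201 + 0.27908696×0.479598 + 0.69280652×0.361201 = 0.388567
  M+6: 0.27908696×0.159201 + 0.69280652×0.479598 = 0.376700
  M+8: 0.69280652×0.159201 = 0.110295
Scale to base peak (0.388567) = 100: 2.61 : 29.41 : 100.00 : 96.95 : 28.39

2.61 : 29.41 : 100.00 : 96.95 : 28.39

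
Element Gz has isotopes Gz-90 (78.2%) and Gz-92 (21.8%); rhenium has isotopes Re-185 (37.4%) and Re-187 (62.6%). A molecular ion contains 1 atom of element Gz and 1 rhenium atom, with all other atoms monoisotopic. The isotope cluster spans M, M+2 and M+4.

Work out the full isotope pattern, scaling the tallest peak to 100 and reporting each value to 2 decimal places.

51.21 : 100.00 : 23.90

Element Gz pattern (n=1): 0.7820 : 0.2180
Rhenium pattern (n=1): 0.3740 : 0.6260
Convolve the two distributions (both contribute in 2-u steps):
  M: 0.7820×0.3740 = 0.292468
  M+2: 0.7820×0.6260 + 0.2180×0.3740 = 0.571064
  M+4: 0.2180×0.6260 = 0.136468
Scale to base peak (0.571064) = 100: 51.21 : 100.00 : 23.90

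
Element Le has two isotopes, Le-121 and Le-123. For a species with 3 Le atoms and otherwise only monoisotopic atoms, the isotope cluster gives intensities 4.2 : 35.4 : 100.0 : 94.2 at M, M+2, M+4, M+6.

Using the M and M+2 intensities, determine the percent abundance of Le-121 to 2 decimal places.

26.25%

Write p for the Le-121 fraction. I(M+2)/I(M) = [C(3,1)·p^2·(1−p)] / p^3 = 3·(1−p)/p = 35.4/4.2 = 8.4286
(1−p)/p = 8.4286/3 = 2.8095  ⇒  p = 1/(1 + 2.8095) = 0.2625
Le-121: 26.25%, Le-123: 73.75%.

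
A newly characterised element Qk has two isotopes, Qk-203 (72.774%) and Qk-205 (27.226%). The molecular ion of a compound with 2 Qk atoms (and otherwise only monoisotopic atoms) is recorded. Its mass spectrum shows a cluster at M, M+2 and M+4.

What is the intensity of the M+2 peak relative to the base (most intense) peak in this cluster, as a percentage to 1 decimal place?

74.8%

Binomial terms of (0.72774 + 0.27226)^2: M 0.5296, M+2 0.3963, M+4 0.0741 → M is the base peak.
P(M) = C(2,0) × 0.72774^2 × 0.27226^0 = 1 × 0.52960551 × 1.0000 = 0.529606 (base)
P(M+2) = C(2,1) × 0.72774^1 × 0.27226^1 = 2 × 0.72774 × 0.27226 = 0.396269
Relative intensity = 0.396269 / 0.529606 × 100 = 74.8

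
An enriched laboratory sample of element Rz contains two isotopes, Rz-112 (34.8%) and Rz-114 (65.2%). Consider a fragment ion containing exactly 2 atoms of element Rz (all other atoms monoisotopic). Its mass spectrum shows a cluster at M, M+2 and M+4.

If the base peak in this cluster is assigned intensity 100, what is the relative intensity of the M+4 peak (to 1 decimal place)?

93.7

Term probabilities: M 0.1211, M+2 0.4538, M+4 0.4251. Base peak = M+2.
P(M+2) = C(2,1) × 0.348^1 × 0.652^1 = 2 × 0.3480 × 0.6520 = 0.453792 (base)
P(M+4) = C(2,2) × 0.348^0 × 0.652^2 = 1 × 1.0000 × 0.425104 = 0.425104
Relative intensity = 0.425104 / 0.453792 × 100 = 93.7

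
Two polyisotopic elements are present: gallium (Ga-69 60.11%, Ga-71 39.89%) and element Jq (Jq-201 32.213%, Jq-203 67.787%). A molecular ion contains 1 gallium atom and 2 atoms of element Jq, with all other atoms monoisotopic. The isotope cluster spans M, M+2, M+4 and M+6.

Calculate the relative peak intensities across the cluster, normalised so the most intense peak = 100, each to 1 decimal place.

13.8 : 67.5 : 100.0 : 40.7

Gallium pattern (n=1): 0.6011 : 0.3989
Element Jq pattern (n=2): 0.10376774 : 0.43672453 : 0.45950774
Convolve the two distributions (both contribute in 2-u steps):
  M: 0.6011×0.10376774 = 0.062375
  M+2: 0.6011×0.43672453 + 0.3989×0.10376774 = 0.303908
  M+4: 0.6011×0.45950774 + 0.3989×0.43672453 = 0.450420
  M+6: 0.3989×0.45950774 = 0.183298
Scale to base peak (0.450420) = 100: 13.8 : 67.5 : 100.0 : 40.7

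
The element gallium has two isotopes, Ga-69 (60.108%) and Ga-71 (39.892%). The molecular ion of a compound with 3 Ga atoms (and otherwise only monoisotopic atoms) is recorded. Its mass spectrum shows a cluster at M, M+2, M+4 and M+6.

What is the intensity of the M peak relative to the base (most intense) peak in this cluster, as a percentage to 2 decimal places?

50.23%

(0.60108 + 0.39892)^3 gives M 0.2172, M+2 0.4324, M+4 0.2870, M+6 0.0635; the largest is M+2.
P(M+2) = C(3,1) × 0.60108^2 × 0.39892^1 = 3 × 0.36129717 × 0.39892 = 0.432386 (base)
P(M) = C(3,0) × 0.60108^3 × 0.39892^0 = 1 × 0.2171685 × 1.0000 = 0.217169
Relative intensity = 0.217169 / 0.432386 × 100 = 50.23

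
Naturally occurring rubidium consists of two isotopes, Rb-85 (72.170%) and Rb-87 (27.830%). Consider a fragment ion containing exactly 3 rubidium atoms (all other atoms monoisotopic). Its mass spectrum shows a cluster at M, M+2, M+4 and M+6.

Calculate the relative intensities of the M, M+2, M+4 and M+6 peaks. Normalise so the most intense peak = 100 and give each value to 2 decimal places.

Expanding (0.72170 + 0.27830)^3:
P(M) = 0.72170^3 = 0.375898
P(M+2) = 3 × 0.72170^2 × 0.27830^1 = 0.434858
P(M+4) = 3 × 0.72170^1 × 0.27830^2 = 0.167689
P(M+6) = 0.27830^3 = 0.021555
The M+2 peak is largest (0.434858); scaling to 100 gives 86.44 : 100.00 : 38.56 : 4.96.

86.44 : 100.00 : 38.56 : 4.96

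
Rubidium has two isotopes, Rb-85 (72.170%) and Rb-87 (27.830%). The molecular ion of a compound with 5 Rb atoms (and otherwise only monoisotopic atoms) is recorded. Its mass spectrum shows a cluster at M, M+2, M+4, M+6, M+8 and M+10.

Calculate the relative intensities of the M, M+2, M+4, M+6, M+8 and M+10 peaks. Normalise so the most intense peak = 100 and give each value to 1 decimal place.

51.9 : 100.0 : 77.1 : 29.7 : 5.7 : 0.4

The 5 Rb atoms are independent, so intensities follow the terms of (0.72170 + 0.27830)^5.
P(M) = 0.72170^5 = 0.195787
P(M+2) = 5 × 0.72170^4 × 0.27830^1 = 0.377494
P(M+4) = 10 × 0.72170^3 × 0.27830^2 = 0.291136
P(M+6) = 10 × 0.72170^2 × 0.27830^3 = 0.112267
P(M+8) = 5 × 0.72170^1 × 0.27830^4 = 0.021646
P(M+10) = 0.27830^5 = 0.001669
The M+2 peak is largest (0.377494); scaling to 100 gives 51.9 : 100.0 : 77.1 : 29.7 : 5.7 : 0.4.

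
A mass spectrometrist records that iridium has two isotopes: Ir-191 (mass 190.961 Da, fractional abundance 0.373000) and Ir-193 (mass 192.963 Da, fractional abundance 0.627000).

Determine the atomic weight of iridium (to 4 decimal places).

The abundance-weighted mean is 0.373000 × 190.961 + 0.627000 × 192.963
= 71.22845 + 120.98780 = 192.21625 Da

192.2163 Da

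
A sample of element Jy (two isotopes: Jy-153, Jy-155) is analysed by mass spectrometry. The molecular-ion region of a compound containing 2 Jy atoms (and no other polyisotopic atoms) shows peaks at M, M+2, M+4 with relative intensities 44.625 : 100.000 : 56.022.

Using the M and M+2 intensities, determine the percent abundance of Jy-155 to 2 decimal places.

If p is the fraction of Jy that is Jy-153, then I(M+2)/I(M) = [C(2,1)·p^1·(1−p)] / p^2 = 2·(1−p)/p = 100.000/44.625 = 2.2409
(1−p)/p = 2.2409/2 = 1.1204  ⇒  p = 1/(1 + 1.1204) = 0.4716
Jy-153: 47.16%, Jy-155: 52.84%.

52.84%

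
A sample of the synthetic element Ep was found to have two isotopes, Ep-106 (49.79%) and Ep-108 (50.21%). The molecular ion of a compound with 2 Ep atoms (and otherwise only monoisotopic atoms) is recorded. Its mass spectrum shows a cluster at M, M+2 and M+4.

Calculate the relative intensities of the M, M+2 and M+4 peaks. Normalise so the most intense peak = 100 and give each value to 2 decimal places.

Each Ep atom is independently Ep-106 (p = 0.4979) or Ep-108 (q = 0.5021); the cluster is the binomial expansion (p + q)^2.
P(M) = 0.4979^2 = 0.247904
P(M+2) = 2 × 0.4979^1 × 0.5021^1 = 0.499991
P(M+4) = 0.5021^2 = 0.252104
The M+2 peak is largest (0.499991); scaling to 100 gives 49.58 : 100.00 : 50.42.

49.58 : 100.00 : 50.42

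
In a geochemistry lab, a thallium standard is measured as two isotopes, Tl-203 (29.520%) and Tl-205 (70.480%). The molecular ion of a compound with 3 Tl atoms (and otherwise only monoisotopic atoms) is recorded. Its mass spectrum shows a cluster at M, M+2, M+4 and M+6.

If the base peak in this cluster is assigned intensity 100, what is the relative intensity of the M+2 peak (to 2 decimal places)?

41.88

Term probabilities: M 0.0257, M+2 0.1843, M+4 0.4399, M+6 0.3501. Base peak = M+4.
P(M+4) = C(3,2) × 0.29520^1 × 0.70480^2 = 3 × 0.2952 × 0.49674304 = 0.439916 (base)
P(M+2) = C(3,1) × 0.29520^2 × 0.70480^1 = 3 × 0.08714304 × 0.7048 = 0.184255
Relative intensity = 0.184255 / 0.439916 × 100 = 41.88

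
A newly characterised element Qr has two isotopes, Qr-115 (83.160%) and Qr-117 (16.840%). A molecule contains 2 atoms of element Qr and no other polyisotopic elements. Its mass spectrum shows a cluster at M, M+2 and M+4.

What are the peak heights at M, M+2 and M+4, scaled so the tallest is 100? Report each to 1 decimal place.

The 2 Qr atoms are independent, so intensities follow the terms of (0.83160 + 0.16840)^2.
P(M) = 0.83160^2 = 0.691559
P(M+2) = 2 × 0.83160^1 × 0.16840^1 = 0.280083
P(M+4) = 0.16840^2 = 0.028359
The M peak is largest (0.691559); scaling to 100 gives 100.0 : 40.5 : 4.1.

100.0 : 40.5 : 4.1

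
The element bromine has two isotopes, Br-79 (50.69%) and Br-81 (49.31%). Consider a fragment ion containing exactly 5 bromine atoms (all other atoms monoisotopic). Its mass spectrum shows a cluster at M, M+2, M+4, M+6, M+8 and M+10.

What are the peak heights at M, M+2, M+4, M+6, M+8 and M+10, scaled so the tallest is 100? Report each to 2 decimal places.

10.57 : 51.40 : 100.00 : 97.28 : 47.31 : 9.21

Each Br atom is independently Br-79 (p = 0.5069) or Br-81 (q = 0.4931); the cluster is the binomial expansion (p + q)^5.
P(M) = 0.5069^5 = 0.033467
P(M+2) = 5 × 0.5069^4 × 0.4931^1 = 0.162777
P(M+4) = 10 × 0.5069^3 × 0.4931^2 = 0.316692
P(M+6) = 10 × 0.5069^2 × 0.4931^3 = 0.308070
P(M+8) = 5 × 0.5069^1 × 0.4931^4 = 0.149842
P(M+10) = 0.4931^5 = 0.029152
The M+4 peak is largest (0.316692); scaling to 100 gives 10.57 : 51.40 : 100.00 : 97.28 : 47.31 : 9.21.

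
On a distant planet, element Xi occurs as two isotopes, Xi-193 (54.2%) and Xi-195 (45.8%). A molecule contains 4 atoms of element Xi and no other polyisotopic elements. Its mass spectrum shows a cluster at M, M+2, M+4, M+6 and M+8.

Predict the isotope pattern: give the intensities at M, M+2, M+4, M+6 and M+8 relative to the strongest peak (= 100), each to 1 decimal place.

23.3 : 78.9 : 100.0 : 56.3 : 11.9

Expanding (0.542 + 0.458)^4:
P(M) = 0.542^4 = 0.086297
P(M+2) = 4 × 0.542^3 × 0.458^1 = 0.291691
P(M+4) = 6 × 0.542^2 × 0.458^2 = 0.369727
P(M+6) = 4 × 0.542^1 × 0.458^3 = 0.208284
P(M+8) = 0.458^4 = 0.044001
The M+4 peak is largest (0.369727); scaling to 100 gives 23.3 : 78.9 : 100.0 : 56.3 : 11.9.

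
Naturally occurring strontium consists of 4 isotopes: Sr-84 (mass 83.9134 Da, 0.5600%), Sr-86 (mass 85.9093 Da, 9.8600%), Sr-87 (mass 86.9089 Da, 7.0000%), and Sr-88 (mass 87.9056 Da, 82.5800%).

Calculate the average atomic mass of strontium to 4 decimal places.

Ar = Σ fᵢ·mᵢ = 0.005600 × 83.9134 + 0.098600 × 85.9093 + 0.070000 × 86.9089 + 0.825800 × 87.9056
= 0.46992 + 8.47066 + 6.08362 + 72.59244 = 87.61664 Da

87.6166 Da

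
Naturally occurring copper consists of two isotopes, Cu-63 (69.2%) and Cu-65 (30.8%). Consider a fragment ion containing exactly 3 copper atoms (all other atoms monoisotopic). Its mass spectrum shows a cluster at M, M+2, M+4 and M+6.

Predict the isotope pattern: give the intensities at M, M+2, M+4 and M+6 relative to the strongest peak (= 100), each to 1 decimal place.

Expanding (0.692 + 0.308)^3:
P(M) = 0.692^3 = 0.331374
P(M+2) = 3 × 0.692^2 × 0.308^1 = 0.442470
P(M+4) = 3 × 0.692^1 × 0.308^2 = 0.196938
P(M+6) = 0.308^3 = 0.029218
The M+2 peak is largest (0.442470); scaling to 100 gives 74.9 : 100.0 : 44.5 : 6.6.

74.9 : 100.0 : 44.5 : 6.6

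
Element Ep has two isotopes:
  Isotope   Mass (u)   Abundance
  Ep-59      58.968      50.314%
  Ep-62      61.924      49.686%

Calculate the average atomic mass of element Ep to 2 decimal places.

60.44 u

Weight each isotope mass by its fractional abundance: 0.50314 × 58.968 + 0.49686 × 61.924
= 29.6692 + 30.7676 = 60.4368 u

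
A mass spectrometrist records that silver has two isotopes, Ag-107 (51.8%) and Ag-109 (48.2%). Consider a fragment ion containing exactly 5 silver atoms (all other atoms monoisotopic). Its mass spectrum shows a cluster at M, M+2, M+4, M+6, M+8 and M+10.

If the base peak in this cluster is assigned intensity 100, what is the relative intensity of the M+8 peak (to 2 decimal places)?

43.29

Term probabilities: M 0.0373, M+2 0.1735, M+4 0.3229, M+6 0.3005, M+8 0.1398, M+10 0.0260. Base peak = M+4.
P(M+4) = C(5,2) × 0.518^3 × 0.482^2 = 10 × 0.13899183 × 0.232324 = 0.322911 (base)
P(M+8) = C(5,4) × 0.518^1 × 0.482^4 = 5 × 0.5180 × 0.05397444 = 0.139794
Relative intensity = 0.139794 / 0.322911 × 100 = 43.29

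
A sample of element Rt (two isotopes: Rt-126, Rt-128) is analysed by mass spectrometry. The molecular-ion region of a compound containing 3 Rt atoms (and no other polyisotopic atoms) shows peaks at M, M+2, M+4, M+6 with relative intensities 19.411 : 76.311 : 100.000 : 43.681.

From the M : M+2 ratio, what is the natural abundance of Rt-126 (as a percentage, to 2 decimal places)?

Let p = fractional abundance of Rt-126. I(M+2)/I(M) = [C(3,1)·p^2·(1−p)] / p^3 = 3·(1−p)/p = 76.311/19.411 = 3.9313
(1−p)/p = 3.9313/3 = 1.3104  ⇒  p = 1/(1 + 1.3104) = 0.4328
Rt-126: 43.28%, Rt-128: 56.72%.

43.28%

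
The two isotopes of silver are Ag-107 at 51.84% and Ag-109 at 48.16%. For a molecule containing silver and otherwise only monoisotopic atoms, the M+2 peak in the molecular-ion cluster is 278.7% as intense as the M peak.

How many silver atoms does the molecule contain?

With n Ag atoms, P(M+2)/P(M) = C(n,1)·p^(n−1)q / p^n = n·q/p = n · 0.4816/0.5184.
n = 2.787 × 0.5184/0.4816 = 3.00 ≈ 3

3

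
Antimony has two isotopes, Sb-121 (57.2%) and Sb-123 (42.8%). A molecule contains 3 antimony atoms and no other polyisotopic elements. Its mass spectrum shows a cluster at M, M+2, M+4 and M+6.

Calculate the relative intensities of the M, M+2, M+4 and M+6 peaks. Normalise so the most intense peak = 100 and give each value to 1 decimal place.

Each Sb atom is independently Sb-121 (p = 0.572) or Sb-123 (q = 0.428); the cluster is the binomial expansion (p + q)^3.
P(M) = 0.572^3 = 0.187149
P(M+2) = 3 × 0.572^2 × 0.428^1 = 0.420104
P(M+4) = 3 × 0.572^1 × 0.428^2 = 0.314344
P(M+6) = 0.428^3 = 0.078403
The M+2 peak is largest (0.420104); scaling to 100 gives 44.5 : 100.0 : 74.8 : 18.7.

44.5 : 100.0 : 74.8 : 18.7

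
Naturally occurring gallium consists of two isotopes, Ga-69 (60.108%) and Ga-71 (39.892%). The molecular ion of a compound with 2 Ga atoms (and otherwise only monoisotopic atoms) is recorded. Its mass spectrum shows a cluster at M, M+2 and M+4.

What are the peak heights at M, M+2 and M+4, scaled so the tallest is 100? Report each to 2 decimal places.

The 2 Ga atoms are independent, so intensities follow the terms of (0.60108 + 0.39892)^2.
P(M) = 0.60108^2 = 0.361297
P(M+2) = 2 × 0.60108^1 × 0.39892^1 = 0.479566
P(M+4) = 0.39892^2 = 0.159137
The M+2 peak is largest (0.479566); scaling to 100 gives 75.34 : 100.00 : 33.18.

75.34 : 100.00 : 33.18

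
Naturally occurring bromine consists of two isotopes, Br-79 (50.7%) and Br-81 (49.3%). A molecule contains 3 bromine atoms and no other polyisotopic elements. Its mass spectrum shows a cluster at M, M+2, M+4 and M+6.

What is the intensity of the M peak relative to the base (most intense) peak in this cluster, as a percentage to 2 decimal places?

(0.507 + 0.493)^3 gives M 0.1303, M+2 0.3802, M+4 0.3697, M+6 0.1198; the largest is M+2.
P(M+2) = C(3,1) × 0.507^2 × 0.493^1 = 3 × 0.257049 × 0.4930 = 0.380175 (base)
P(M) = C(3,0) × 0.507^3 × 0.493^0 = 1 × 0.13032384 × 1.0000 = 0.130324
Relative intensity = 0.130324 / 0.380175 × 100 = 34.28

34.28%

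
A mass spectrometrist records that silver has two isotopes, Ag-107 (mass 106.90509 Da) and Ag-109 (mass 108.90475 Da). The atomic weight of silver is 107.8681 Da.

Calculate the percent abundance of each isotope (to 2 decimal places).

With x = fraction of Ag-107 (so Ag-109 is 1 − x):
106.90509·x + 108.90475·(1 − x) = 107.8681
(106.90509 − 108.90475)·x = 107.8681 − 108.90475
x = -1.03665 / -1.99966 = 0.51841 → 51.84% Ag-107, 48.16% Ag-109.

Ag-107: 51.84%, Ag-109: 48.16%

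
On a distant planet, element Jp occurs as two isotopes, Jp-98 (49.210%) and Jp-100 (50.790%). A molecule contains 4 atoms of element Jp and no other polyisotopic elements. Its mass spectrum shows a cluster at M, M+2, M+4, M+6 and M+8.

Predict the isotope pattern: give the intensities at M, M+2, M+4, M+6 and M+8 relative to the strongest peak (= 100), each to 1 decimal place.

Each Jp atom is independently Jp-98 (p = 0.49210) or Jp-100 (q = 0.50790); the cluster is the binomial expansion (p + q)^4.
P(M) = 0.49210^4 = 0.058643
P(M+2) = 4 × 0.49210^3 × 0.50790^1 = 0.242102
P(M+4) = 6 × 0.49210^2 × 0.50790^2 = 0.374813
P(M+6) = 4 × 0.49210^1 × 0.50790^3 = 0.257898
P(M+8) = 0.50790^4 = 0.066545
The M+4 peak is largest (0.374813); scaling to 100 gives 15.6 : 64.6 : 100.0 : 68.8 : 17.8.

15.6 : 64.6 : 100.0 : 68.8 : 17.8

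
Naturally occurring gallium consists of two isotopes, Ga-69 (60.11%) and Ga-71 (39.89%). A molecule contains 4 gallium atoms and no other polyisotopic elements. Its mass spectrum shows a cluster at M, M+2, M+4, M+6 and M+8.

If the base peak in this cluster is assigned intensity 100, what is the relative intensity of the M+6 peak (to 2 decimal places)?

44.04

Binomial terms of (0.6011 + 0.3989)^4: M 0.1306, M+2 0.3465, M+4 0.3450, M+6 0.1526, M+8 0.0253 → M+2 is the base peak.
P(M+2) = C(4,1) × 0.6011^3 × 0.3989^1 = 4 × 0.21719018 × 0.3989 = 0.346549 (base)
P(M+6) = C(4,3) × 0.6011^1 × 0.3989^3 = 4 × 0.6011 × 0.06347345 = 0.152616
Relative intensity = 0.152616 / 0.346549 × 100 = 44.04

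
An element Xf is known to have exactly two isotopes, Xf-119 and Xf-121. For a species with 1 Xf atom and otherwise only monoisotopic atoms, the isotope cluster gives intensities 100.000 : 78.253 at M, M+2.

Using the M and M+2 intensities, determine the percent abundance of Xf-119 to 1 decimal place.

Let p = fractional abundance of Xf-119. I(M+2)/I(M) = [C(1,1)·p^0·(1−p)] / p^1 = 1·(1−p)/p = 78.253/100.000 = 0.7825
(1−p)/p = 0.7825/1 = 0.7825  ⇒  p = 1/(1 + 0.7825) = 0.5610
Xf-119: 56.1%, Xf-121: 43.9%.

56.1%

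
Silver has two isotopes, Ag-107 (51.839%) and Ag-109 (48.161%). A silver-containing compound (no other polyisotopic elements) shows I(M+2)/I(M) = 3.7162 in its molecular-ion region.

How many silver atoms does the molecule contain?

4

The M+2/M ratio from n Ag atoms is n · q/p = n · 0.48161/0.51839.
n = 3.7162 × 0.51839/0.48161 = 4.00 ≈ 4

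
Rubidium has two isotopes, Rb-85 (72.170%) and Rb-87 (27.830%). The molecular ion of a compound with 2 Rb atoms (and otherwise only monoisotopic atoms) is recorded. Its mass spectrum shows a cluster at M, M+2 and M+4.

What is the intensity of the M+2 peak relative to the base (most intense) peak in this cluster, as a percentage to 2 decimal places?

(0.72170 + 0.27830)^2 gives M 0.5209, M+2 0.4017, M+4 0.0775; the largest is M.
P(M) = C(2,0) × 0.72170^2 × 0.27830^0 = 1 × 0.52085089 × 1.0000 = 0.520851 (base)
P(M+2) = C(2,1) × 0.72170^1 × 0.27830^1 = 2 × 0.7217 × 0.2783 = 0.401698
Relative intensity = 0.401698 / 0.520851 × 100 = 77.12

77.12%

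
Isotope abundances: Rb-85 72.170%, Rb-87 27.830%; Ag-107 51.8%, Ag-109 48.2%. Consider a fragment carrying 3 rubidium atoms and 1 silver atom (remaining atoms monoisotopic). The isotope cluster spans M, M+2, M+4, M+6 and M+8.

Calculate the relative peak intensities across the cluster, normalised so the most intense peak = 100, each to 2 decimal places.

47.91 : 100.00 : 72.94 : 22.63 : 2.56

Rubidium pattern (n=3): 0.37589809 : 0.43485841 : 0.16768892 : 0.02155458
Silver pattern (n=1): 0.5180 : 0.4820
Convolve the two distributions (both contribute in 2-u steps):
  M: 0.37589809×0.5180 = 0.194715
  M+2: 0.37589809×0.4820 + 0.43485841×0.5180 = 0.406440
  M+4: 0.43485841×0.4820 + 0.16768892×0.5180 = 0.296465
  M+6: 0.16768892×0.4820 + 0.02155458×0.5180 = 0.091991
  M+8: 0.02155458×0.4820 = 0.010389
Scale to base peak (0.406440) = 100: 47.91 : 100.00 : 72.94 : 22.63 : 2.56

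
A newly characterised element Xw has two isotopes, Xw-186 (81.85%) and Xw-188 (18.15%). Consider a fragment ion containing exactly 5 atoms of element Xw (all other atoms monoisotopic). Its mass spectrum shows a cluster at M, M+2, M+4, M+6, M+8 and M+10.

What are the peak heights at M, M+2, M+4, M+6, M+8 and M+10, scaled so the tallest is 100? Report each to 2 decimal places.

90.19 : 100.00 : 44.35 : 9.83 : 1.09 : 0.05

Each Xw atom is independently Xw-186 (p = 0.8185) or Xw-188 (q = 0.1815); the cluster is the binomial expansion (p + q)^5.
P(M) = 0.8185^5 = 0.367361
P(M+2) = 5 × 0.8185^4 × 0.1815^1 = 0.407307
P(M+4) = 10 × 0.8185^3 × 0.1815^2 = 0.180638
P(M+6) = 10 × 0.8185^2 × 0.1815^3 = 0.040056
P(M+8) = 5 × 0.8185^1 × 0.1815^4 = 0.004441
P(M+10) = 0.1815^5 = 0.000197
The M+2 peak is largest (0.407307); scaling to 100 gives 90.19 : 100.00 : 44.35 : 9.83 : 1.09 : 0.05.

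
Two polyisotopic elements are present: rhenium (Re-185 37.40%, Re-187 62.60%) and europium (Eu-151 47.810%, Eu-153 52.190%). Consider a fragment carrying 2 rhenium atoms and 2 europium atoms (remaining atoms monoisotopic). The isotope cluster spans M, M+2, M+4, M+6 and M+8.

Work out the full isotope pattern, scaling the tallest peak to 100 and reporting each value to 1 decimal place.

Rhenium pattern (n=2): 0.139876 : 0.468248 : 0.391876
Europium pattern (n=2): 0.22857961 : 0.49904078 : 0.27237961
Convolve the two distributions (both contribute in 2-u steps):
  M: 0.139876×0.22857961 = 0.031973
  M+2: 0.139876×0.49904078 + 0.468248×0.22857961 = 0.176836
  M+4: 0.139876×0.27237961 + 0.468248×0.49904078 + 0.391876×0.22857961 = 0.361349
  M+6: 0.468248×0.27237961 + 0.391876×0.49904078 = 0.323103
  M+8: 0.391876×0.27237961 = 0.106739
Scale to base peak (0.361349) = 100: 8.8 : 48.9 : 100.0 : 89.4 : 29.5

8.8 : 48.9 : 100.0 : 89.4 : 29.5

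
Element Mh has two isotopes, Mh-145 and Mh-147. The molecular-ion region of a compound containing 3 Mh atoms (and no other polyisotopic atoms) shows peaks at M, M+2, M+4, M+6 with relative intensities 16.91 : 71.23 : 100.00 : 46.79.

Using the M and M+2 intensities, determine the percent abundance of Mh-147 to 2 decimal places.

58.40%

Let p = fractional abundance of Mh-145. I(M+2)/I(M) = [C(3,1)·p^2·(1−p)] / p^3 = 3·(1−p)/p = 71.23/16.91 = 4.2123
(1−p)/p = 4.2123/3 = 1.4041  ⇒  p = 1/(1 + 1.4041) = 0.4160
Mh-145: 41.60%, Mh-147: 58.40%.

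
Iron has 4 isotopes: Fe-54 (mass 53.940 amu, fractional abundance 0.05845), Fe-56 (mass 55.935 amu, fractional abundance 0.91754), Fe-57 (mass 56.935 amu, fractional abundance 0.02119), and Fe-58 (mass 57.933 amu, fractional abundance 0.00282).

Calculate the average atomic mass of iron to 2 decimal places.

55.85 amu

Ar = Σ fᵢ·mᵢ = 0.05845 × 53.940 + 0.91754 × 55.935 + 0.02119 × 56.935 + 0.00282 × 57.933
= 3.1528 + 51.3226 + 1.2065 + 0.1634 = 55.8453 amu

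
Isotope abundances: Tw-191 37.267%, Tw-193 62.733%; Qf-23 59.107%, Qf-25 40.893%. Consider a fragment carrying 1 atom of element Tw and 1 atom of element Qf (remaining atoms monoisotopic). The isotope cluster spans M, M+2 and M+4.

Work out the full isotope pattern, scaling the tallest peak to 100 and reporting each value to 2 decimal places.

42.10 : 100.00 : 49.03

Element Tw pattern (n=1): 0.37267 : 0.62733
Element Qf pattern (n=1): 0.59107 : 0.40893
Convolve the two distributions (both contribute in 2-u steps):
  M: 0.37267×0.59107 = 0.220274
  M+2: 0.37267×0.40893 + 0.62733×0.59107 = 0.523192
  M+4: 0.62733×0.40893 = 0.256534
Scale to base peak (0.523192) = 100: 42.10 : 100.00 : 49.03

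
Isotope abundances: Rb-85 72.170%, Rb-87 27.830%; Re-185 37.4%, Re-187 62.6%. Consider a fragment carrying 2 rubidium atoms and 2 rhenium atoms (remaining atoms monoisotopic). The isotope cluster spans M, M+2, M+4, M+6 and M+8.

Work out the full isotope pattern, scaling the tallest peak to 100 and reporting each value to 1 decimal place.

Rubidium pattern (n=2): 0.52085089 : 0.40169822 : 0.07745089
Rhenium pattern (n=2): 0.139876 : 0.468248 : 0.391876
Convolve the two distributions (both contribute in 2-u steps):
  M: 0.52085089×0.139876 = 0.072855
  M+2: 0.52085089×0.468248 + 0.40169822×0.139876 = 0.300075
  M+4: 0.52085089×0.391876 + 0.40169822×0.468248 + 0.07745089×0.139876 = 0.403037
  M+6: 0.40169822×0.391876 + 0.07745089×0.468248 = 0.193682
  M+8: 0.07745089×0.391876 = 0.030351
Scale to base peak (0.403037) = 100: 18.1 : 74.5 : 100.0 : 48.1 : 7.5

18.1 : 74.5 : 100.0 : 48.1 : 7.5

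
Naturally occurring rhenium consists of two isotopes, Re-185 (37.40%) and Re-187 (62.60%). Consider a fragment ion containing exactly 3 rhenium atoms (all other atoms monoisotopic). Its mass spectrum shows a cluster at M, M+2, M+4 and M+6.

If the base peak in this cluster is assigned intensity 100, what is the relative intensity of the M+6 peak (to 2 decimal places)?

Term probabilities: M 0.0523, M+2 0.2627, M+4 0.4397, M+6 0.2453. Base peak = M+4.
P(M+4) = C(3,2) × 0.3740^1 × 0.6260^2 = 3 × 0.3740 × 0.391876 = 0.439685 (base)
P(M+6) = C(3,3) × 0.3740^0 × 0.6260^3 = 1 × 1.0000 × 0.24531438 = 0.245314
Relative intensity = 0.245314 / 0.439685 × 100 = 55.79

55.79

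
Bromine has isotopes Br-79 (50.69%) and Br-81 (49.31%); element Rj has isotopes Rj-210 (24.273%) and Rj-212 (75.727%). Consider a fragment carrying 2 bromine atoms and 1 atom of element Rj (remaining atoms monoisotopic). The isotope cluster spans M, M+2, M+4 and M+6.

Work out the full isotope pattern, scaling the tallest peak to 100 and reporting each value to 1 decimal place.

Bromine pattern (n=2): 0.25694761 : 0.49990478 : 0.24314761
Element Rj pattern (n=1): 0.24273 : 0.75727
Convolve the two distributions (both contribute in 2-u steps):
  M: 0.25694761×0.24273 = 0.062369
  M+2: 0.25694761×0.75727 + 0.49990478×0.24273 = 0.315921
  M+4: 0.49990478×0.75727 + 0.24314761×0.24273 = 0.437582
  M+6: 0.24314761×0.75727 = 0.184128
Scale to base peak (0.437582) = 100: 14.3 : 72.2 : 100.0 : 42.1

14.3 : 72.2 : 100.0 : 42.1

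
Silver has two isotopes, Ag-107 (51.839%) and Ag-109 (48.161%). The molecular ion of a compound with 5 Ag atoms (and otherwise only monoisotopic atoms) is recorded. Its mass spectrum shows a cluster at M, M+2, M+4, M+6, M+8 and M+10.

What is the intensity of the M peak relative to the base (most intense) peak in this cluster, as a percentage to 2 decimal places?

11.59%

Term probabilities: M 0.0374, M+2 0.1739, M+4 0.3231, M+6 0.3002, M+8 0.1394, M+10 0.0259. Base peak = M+4.
P(M+4) = C(5,2) × 0.51839^3 × 0.48161^2 = 10 × 0.13930601 × 0.23194819 = 0.323118 (base)
P(M) = C(5,0) × 0.51839^5 × 0.48161^0 = 1 × 0.03743545 × 1.0000 = 0.037435
Relative intensity = 0.037435 / 0.323118 × 100 = 11.59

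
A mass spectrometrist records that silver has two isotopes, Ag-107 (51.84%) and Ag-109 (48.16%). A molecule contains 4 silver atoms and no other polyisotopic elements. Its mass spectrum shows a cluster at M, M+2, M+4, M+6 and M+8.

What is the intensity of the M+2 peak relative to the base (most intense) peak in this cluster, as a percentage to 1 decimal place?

(0.5184 + 0.4816)^4 gives M 0.0722, M+2 0.2684, M+4 0.3740, M+6 0.2316, M+8 0.0538; the largest is M+4.
P(M+4) = C(4,2) × 0.5184^2 × 0.4816^2 = 6 × 0.26873856 × 0.23193856 = 0.373985 (base)
P(M+2) = C(4,1) × 0.5184^3 × 0.4816^1 = 4 × 0.13931407 × 0.4816 = 0.268375
Relative intensity = 0.268375 / 0.373985 × 100 = 71.8

71.8%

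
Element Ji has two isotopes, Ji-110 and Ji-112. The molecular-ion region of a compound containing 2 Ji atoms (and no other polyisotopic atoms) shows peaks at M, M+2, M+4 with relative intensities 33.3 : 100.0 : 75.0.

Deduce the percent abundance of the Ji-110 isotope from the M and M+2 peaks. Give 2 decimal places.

Let p = fractional abundance of Ji-110. I(M+2)/I(M) = [C(2,1)·p^1·(1−p)] / p^2 = 2·(1−p)/p = 100.0/33.3 = 3.0030
(1−p)/p = 3.0030/2 = 1.5015  ⇒  p = 1/(1 + 1.5015) = 0.3998
Ji-110: 39.98%, Ji-112: 60.02%.

39.98%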